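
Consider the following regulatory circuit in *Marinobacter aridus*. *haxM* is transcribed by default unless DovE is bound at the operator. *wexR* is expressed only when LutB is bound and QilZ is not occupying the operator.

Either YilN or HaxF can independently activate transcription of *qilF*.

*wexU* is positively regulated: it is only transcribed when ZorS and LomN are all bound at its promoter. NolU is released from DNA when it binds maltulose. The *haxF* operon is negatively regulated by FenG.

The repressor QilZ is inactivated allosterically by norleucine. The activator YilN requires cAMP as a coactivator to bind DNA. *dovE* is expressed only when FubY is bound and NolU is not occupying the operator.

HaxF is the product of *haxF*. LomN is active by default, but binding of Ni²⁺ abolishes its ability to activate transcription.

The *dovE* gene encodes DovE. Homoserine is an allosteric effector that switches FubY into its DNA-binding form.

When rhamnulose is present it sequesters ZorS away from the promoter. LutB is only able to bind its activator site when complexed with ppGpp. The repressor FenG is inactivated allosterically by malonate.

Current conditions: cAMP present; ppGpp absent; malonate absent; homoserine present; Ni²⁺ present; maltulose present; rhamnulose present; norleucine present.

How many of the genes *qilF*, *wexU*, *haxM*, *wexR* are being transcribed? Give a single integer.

cAMP is present, so YilN is active.
Malonate is absent, so FenG is active.
With repressor FenG bound, *haxF* is not transcribed.
So HaxF is not produced.
Activator YilN is present, so *qilF* is transcribed.
→ *qilF* is ON.
Rhamnulose is present, so ZorS is inactive.
Ni²⁺ is present, so LomN is inactive.
Required activator ZorS is absent, so *wexU* is not transcribed.
→ *wexU* is OFF.
Homoserine is present, so FubY is active.
Maltulose is present, so NolU is inactive.
No repressor is bound and FubY is active, so *dovE* is transcribed.
So DovE is produced and active.
With repressor DovE bound, *haxM* is not transcribed.
→ *haxM* is OFF.
ppGpp is absent, so LutB is inactive.
Norleucine is present, so QilZ is inactive.
Required activator LutB is absent, so *wexR* is not transcribed.
→ *wexR* is OFF.
1 of the 4 genes is transcribed.

1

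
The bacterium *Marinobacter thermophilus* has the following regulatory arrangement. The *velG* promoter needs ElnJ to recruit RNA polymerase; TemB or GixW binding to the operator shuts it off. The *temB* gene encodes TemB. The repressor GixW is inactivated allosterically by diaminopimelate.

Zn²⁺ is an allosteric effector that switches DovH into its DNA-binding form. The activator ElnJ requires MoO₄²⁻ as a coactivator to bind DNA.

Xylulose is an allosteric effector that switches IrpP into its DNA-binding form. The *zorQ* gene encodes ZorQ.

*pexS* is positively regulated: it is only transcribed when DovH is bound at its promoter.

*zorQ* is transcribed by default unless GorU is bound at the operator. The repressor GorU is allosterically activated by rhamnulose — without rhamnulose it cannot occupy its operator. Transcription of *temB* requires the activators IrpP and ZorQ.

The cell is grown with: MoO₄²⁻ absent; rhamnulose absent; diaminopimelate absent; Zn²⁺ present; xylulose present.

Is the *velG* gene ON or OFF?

OFF

Xylulose is present, so IrpP is active.
Rhamnulose is absent, so GorU is inactive.
With no repressor bound, *zorQ* is transcribed.
So ZorQ is produced and active.
No repressor is bound and IrpP and ZorQ are active, so *temB* is transcribed.
So TemB is produced and active.
Diaminopimelate is absent, so GixW is active.
MoO₄²⁻ is absent, so ElnJ is inactive.
With repressor TemB bound, *velG* is not transcribed.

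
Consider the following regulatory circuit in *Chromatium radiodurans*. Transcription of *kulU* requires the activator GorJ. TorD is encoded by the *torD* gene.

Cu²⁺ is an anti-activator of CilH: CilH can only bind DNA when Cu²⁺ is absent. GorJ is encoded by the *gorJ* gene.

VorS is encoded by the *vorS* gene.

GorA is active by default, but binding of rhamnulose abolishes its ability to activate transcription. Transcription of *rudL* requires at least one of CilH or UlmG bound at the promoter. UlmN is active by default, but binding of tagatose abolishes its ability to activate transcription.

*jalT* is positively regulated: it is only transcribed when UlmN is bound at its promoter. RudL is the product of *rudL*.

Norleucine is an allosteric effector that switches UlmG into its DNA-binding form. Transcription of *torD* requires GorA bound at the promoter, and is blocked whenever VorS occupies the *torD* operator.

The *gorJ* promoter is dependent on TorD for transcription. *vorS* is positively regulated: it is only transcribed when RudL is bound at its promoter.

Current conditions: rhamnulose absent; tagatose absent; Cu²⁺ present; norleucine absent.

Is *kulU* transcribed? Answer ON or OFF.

ON

Cu²⁺ is present, so CilH is inactive.
Norleucine is absent, so UlmG is inactive.
No activator is available at the *rudL* promoter, so *rudL* is not transcribed.
So RudL is not produced.
Required activator RudL is absent, so *vorS* is not transcribed.
So VorS is not produced.
Rhamnulose is absent, so GorA is active.
No repressor is bound and GorA is active, so *torD* is transcribed.
So TorD is produced and active.
No repressor is bound and TorD is active, so *gorJ* is transcribed.
So GorJ is produced and active.
No repressor is bound and GorJ is active, so *kulU* is transcribed.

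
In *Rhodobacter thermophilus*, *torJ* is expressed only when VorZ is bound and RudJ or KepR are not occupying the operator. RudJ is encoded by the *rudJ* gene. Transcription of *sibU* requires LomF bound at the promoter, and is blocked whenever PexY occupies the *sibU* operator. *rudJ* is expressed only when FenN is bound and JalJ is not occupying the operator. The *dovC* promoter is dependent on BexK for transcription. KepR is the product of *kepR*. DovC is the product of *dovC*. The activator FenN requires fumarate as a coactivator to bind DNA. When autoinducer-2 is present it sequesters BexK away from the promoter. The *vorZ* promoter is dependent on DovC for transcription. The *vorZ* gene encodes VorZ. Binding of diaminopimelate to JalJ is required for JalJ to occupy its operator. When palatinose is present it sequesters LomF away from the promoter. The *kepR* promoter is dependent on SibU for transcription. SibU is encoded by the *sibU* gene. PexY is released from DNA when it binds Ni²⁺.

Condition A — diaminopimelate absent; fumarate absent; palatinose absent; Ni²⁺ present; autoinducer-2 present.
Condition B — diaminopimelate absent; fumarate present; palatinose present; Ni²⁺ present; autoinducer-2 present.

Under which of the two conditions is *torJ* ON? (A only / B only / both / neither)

neither

Condition A:
Diaminopimelate is absent, so JalJ is inactive.
Fumarate is absent, so FenN is inactive.
Required activator FenN is absent, so *rudJ* is not transcribed.
So RudJ is not produced.
Palatinose is absent, so LomF is active.
Ni²⁺ is present, so PexY is inactive.
No repressor is bound and LomF is active, so *sibU* is transcribed.
So SibU is produced and active.
No repressor is bound and SibU is active, so *kepR* is transcribed.
So KepR is produced and active.
Autoinducer-2 is present, so BexK is inactive.
Required activator BexK is absent, so *dovC* is not transcribed.
So DovC is not produced.
Required activator DovC is absent, so *vorZ* is not transcribed.
So VorZ is not produced.
With repressor KepR bound, *torJ* is not transcribed.
→ *torJ* is OFF in A.
Condition B:
Diaminopimelate is absent, so JalJ is inactive.
Fumarate is present, so FenN is active.
No repressor is bound and FenN is active, so *rudJ* is transcribed.
So RudJ is produced and active.
Palatinose is present, so LomF is inactive.
Ni²⁺ is present, so PexY is inactive.
Required activator LomF is absent, so *sibU* is not transcribed.
So SibU is not produced.
Required activator SibU is absent, so *kepR* is not transcribed.
So KepR is not produced.
Autoinducer-2 is present, so BexK is inactive.
Required activator BexK is absent, so *dovC* is not transcribed.
So DovC is not produced.
Required activator DovC is absent, so *vorZ* is not transcribed.
So VorZ is not produced.
With repressor RudJ bound, *torJ* is not transcribed.
→ *torJ* is OFF in B.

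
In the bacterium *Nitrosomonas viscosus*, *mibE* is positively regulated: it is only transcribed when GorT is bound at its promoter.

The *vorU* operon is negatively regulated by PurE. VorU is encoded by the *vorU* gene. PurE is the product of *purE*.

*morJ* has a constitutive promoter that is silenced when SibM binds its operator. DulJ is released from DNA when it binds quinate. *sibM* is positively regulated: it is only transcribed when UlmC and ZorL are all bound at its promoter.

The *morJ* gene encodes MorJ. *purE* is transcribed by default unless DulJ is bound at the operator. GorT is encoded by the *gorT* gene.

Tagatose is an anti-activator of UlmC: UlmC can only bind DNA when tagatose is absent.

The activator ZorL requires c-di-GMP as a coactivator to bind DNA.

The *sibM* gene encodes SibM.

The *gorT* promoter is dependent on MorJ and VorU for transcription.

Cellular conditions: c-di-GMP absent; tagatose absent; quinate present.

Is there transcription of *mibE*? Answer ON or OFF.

OFF

Tagatose is absent, so UlmC is active.
c-di-GMP is absent, so ZorL is inactive.
Required activator ZorL is absent, so *sibM* is not transcribed.
So SibM is not produced.
With no repressor bound, *morJ* is transcribed.
So MorJ is produced and active.
Quinate is present, so DulJ is inactive.
With no repressor bound, *purE* is transcribed.
So PurE is produced and active.
With repressor PurE bound, *vorU* is not transcribed.
So VorU is not produced.
Required activator VorU is absent, so *gorT* is not transcribed.
So GorT is not produced.
Required activator GorT is absent, so *mibE* is not transcribed.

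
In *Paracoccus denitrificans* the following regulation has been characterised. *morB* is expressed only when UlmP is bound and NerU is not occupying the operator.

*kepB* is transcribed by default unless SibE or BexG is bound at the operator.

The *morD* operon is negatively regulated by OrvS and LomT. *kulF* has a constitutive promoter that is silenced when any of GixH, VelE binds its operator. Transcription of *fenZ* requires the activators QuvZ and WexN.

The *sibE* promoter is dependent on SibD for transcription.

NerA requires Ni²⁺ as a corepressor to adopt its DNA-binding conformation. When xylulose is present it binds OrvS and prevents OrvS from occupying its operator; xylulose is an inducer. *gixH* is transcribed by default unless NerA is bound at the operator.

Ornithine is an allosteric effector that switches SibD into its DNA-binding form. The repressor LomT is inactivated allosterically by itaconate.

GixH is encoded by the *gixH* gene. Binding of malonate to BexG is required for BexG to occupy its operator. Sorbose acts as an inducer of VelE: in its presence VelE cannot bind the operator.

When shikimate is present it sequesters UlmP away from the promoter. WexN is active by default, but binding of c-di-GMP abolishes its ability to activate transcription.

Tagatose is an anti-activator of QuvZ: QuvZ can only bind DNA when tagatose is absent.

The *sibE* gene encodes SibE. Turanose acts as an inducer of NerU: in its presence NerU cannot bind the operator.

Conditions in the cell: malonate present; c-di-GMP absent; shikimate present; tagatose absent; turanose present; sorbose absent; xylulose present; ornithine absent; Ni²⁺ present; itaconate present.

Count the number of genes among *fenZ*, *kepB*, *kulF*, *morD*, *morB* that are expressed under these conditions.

Tagatose is absent, so QuvZ is active.
c-di-GMP is absent, so WexN is active.
No repressor is bound and QuvZ and WexN are active, so *fenZ* is transcribed.
→ *fenZ* is ON.
Ornithine is absent, so SibD is inactive.
Required activator SibD is absent, so *sibE* is not transcribed.
So SibE is not produced.
Malonate is present, so BexG is active.
With repressor BexG bound, *kepB* is not transcribed.
→ *kepB* is OFF.
Ni²⁺ is present, so NerA is active.
With repressor NerA bound, *gixH* is not transcribed.
So GixH is not produced.
Sorbose is absent, so VelE is active.
With repressor VelE bound, *kulF* is not transcribed.
→ *kulF* is OFF.
Xylulose is present, so OrvS is inactive.
Itaconate is present, so LomT is inactive.
With no repressor bound, *morD* is transcribed.
→ *morD* is ON.
Shikimate is present, so UlmP is inactive.
Turanose is present, so NerU is inactive.
Required activator UlmP is absent, so *morB* is not transcribed.
→ *morB* is OFF.
2 of the 5 genes are transcribed.

2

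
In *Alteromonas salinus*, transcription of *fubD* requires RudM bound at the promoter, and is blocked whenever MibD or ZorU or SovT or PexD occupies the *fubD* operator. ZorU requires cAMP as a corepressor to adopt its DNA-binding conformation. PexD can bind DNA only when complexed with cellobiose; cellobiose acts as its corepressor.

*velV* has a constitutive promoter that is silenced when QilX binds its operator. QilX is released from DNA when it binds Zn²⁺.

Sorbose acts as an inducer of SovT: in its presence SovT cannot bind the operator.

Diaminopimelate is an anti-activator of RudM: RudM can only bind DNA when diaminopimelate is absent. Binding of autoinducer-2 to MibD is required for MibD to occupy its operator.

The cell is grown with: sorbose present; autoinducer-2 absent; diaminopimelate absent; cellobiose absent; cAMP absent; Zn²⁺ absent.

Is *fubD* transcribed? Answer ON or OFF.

Autoinducer-2 is absent, so MibD is inactive.
cAMP is absent, so ZorU is inactive.
Sorbose is present, so SovT is inactive.
Diaminopimelate is absent, so RudM is active.
Cellobiose is absent, so PexD is inactive.
No repressor is bound and RudM is active, so *fubD* is transcribed.

ON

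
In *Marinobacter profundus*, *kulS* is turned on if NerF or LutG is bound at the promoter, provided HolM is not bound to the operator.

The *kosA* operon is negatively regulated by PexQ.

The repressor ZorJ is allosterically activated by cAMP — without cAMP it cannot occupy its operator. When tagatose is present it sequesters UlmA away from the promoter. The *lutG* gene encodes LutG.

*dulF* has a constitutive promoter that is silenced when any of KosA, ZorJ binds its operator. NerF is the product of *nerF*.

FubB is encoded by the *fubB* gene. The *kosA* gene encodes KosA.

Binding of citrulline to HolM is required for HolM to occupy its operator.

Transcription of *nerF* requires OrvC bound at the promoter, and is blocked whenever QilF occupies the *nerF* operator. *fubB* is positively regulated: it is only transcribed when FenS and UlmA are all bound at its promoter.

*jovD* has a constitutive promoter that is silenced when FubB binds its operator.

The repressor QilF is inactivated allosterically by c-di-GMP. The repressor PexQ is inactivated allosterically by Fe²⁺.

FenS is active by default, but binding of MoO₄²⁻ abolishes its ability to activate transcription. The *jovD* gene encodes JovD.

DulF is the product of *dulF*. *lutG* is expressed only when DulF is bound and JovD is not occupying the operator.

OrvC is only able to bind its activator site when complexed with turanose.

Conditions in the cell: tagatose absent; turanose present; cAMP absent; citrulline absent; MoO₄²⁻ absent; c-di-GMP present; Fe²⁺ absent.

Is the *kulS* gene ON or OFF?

ON

c-di-GMP is present, so QilF is inactive.
Turanose is present, so OrvC is active.
No repressor is bound and OrvC is active, so *nerF* is transcribed.
So NerF is produced and active.
Citrulline is absent, so HolM is inactive.
MoO₄²⁻ is absent, so FenS is active.
Tagatose is absent, so UlmA is active.
No repressor is bound and FenS and UlmA are active, so *fubB* is transcribed.
So FubB is produced and active.
With repressor FubB bound, *jovD* is not transcribed.
So JovD is not produced.
Fe²⁺ is absent, so PexQ is active.
With repressor PexQ bound, *kosA* is not transcribed.
So KosA is not produced.
cAMP is absent, so ZorJ is inactive.
With no repressor bound, *dulF* is transcribed.
So DulF is produced and active.
No repressor is bound and DulF is active, so *lutG* is transcribed.
So LutG is produced and active.
Activator NerF is present, so *kulS* is transcribed.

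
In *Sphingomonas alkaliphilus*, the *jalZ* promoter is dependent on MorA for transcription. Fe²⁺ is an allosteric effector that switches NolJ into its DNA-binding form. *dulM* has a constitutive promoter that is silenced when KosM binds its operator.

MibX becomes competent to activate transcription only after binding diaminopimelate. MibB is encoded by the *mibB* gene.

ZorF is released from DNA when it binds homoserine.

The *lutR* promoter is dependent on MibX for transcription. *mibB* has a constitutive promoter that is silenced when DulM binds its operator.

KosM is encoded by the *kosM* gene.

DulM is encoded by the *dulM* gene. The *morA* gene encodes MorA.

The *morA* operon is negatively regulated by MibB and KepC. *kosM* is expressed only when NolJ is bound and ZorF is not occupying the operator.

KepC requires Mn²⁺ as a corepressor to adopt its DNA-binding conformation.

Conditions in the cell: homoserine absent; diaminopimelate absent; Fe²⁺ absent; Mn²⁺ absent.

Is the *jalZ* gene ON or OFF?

ON

Homoserine is absent, so ZorF is active.
Fe²⁺ is absent, so NolJ is inactive.
With repressor ZorF bound, *kosM* is not transcribed.
So KosM is not produced.
With no repressor bound, *dulM* is transcribed.
So DulM is produced and active.
With repressor DulM bound, *mibB* is not transcribed.
So MibB is not produced.
Mn²⁺ is absent, so KepC is inactive.
With no repressor bound, *morA* is transcribed.
So MorA is produced and active.
No repressor is bound and MorA is active, so *jalZ* is transcribed.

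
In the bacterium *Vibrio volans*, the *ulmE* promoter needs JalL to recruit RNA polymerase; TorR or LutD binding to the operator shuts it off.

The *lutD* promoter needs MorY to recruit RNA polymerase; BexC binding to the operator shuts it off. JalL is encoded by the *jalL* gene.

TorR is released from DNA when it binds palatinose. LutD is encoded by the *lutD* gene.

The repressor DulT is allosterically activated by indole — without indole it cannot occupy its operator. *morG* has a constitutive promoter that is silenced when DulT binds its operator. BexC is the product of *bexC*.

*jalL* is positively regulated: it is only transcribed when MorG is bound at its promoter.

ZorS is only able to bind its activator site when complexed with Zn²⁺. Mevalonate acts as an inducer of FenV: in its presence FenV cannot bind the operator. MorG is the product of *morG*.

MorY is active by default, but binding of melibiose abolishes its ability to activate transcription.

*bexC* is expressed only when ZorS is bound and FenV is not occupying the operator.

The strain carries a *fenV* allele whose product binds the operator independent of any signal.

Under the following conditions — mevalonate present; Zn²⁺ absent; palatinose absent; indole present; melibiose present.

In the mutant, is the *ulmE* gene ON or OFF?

OFF

Palatinose is absent, so TorR is active.
Indole is present, so DulT is active.
With repressor DulT bound, *morG* is not transcribed.
So MorG is not produced.
Required activator MorG is absent, so *jalL* is not transcribed.
So JalL is not produced.
Melibiose is present, so MorY is inactive.
FenV is constitutively active in this strain.
Zn²⁺ is absent, so ZorS is inactive.
With repressor FenV bound, *bexC* is not transcribed.
So BexC is not produced.
Required activator MorY is absent, so *lutD* is not transcribed.
So LutD is not produced.
With repressor TorR bound, *ulmE* is not transcribed.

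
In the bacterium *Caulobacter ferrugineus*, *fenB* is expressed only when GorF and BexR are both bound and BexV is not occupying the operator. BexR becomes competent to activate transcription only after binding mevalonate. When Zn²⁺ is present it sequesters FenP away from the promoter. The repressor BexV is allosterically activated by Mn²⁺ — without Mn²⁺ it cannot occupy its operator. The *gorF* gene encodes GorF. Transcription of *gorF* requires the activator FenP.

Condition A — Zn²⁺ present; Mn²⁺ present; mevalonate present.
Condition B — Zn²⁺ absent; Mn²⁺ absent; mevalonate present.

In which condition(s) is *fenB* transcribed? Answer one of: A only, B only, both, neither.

B only

Condition A:
Zn²⁺ is present, so FenP is inactive.
Required activator FenP is absent, so *gorF* is not transcribed.
So GorF is not produced.
Mn²⁺ is present, so BexV is active.
Mevalonate is present, so BexR is active.
With repressor BexV bound, *fenB* is not transcribed.
→ *fenB* is OFF in A.
Condition B:
Zn²⁺ is absent, so FenP is active.
No repressor is bound and FenP is active, so *gorF* is transcribed.
So GorF is produced and active.
Mn²⁺ is absent, so BexV is inactive.
Mevalonate is present, so BexR is active.
No repressor is bound and GorF and BexR are active, so *fenB* is transcribed.
→ *fenB* is ON in B.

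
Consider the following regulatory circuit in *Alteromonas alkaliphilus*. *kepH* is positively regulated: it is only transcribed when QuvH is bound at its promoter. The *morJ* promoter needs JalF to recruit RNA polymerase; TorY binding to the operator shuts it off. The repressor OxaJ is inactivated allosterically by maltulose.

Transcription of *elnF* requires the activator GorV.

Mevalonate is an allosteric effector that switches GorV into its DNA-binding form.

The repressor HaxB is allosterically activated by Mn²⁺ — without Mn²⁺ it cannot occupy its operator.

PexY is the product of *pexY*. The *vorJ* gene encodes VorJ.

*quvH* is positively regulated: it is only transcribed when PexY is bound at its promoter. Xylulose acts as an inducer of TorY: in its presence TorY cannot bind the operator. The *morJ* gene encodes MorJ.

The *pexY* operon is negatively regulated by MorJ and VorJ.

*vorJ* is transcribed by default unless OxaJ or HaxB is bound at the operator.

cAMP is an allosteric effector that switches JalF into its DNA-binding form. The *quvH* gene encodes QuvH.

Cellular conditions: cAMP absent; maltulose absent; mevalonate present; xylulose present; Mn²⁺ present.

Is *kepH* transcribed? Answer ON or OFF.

ON

Xylulose is present, so TorY is inactive.
cAMP is absent, so JalF is inactive.
Required activator JalF is absent, so *morJ* is not transcribed.
So MorJ is not produced.
Maltulose is absent, so OxaJ is active.
Mn²⁺ is present, so HaxB is active.
With repressor OxaJ bound, *vorJ* is not transcribed.
So VorJ is not produced.
With no repressor bound, *pexY* is transcribed.
So PexY is produced and active.
No repressor is bound and PexY is active, so *quvH* is transcribed.
So QuvH is produced and active.
No repressor is bound and QuvH is active, so *kepH* is transcribed.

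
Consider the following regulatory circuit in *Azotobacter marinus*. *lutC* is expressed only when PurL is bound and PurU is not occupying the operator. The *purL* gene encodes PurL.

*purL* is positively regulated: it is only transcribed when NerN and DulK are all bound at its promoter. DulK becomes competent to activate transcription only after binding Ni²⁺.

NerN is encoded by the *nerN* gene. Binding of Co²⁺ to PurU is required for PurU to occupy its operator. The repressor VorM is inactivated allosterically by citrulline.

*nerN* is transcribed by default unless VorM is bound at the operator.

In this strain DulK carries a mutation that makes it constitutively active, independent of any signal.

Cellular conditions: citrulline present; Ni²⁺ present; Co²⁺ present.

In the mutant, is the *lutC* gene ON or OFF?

Citrulline is present, so VorM is inactive.
With no repressor bound, *nerN* is transcribed.
So NerN is produced and active.
DulK is constitutively active in this strain.
No repressor is bound and NerN and DulK are active, so *purL* is transcribed.
So PurL is produced and active.
Co²⁺ is present, so PurU is active.
With repressor PurU bound, *lutC* is not transcribed.

OFF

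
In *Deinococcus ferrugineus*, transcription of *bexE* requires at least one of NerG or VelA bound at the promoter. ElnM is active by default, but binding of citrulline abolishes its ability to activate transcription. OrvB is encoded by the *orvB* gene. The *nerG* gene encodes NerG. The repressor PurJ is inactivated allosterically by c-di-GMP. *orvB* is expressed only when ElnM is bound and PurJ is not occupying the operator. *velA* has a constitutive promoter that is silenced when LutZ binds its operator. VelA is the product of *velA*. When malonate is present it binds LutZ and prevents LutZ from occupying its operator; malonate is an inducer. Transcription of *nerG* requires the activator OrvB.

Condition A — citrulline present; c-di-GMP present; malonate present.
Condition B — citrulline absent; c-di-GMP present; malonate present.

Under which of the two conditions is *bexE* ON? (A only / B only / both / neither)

Condition A:
Citrulline is present, so ElnM is inactive.
c-di-GMP is present, so PurJ is inactive.
Required activator ElnM is absent, so *orvB* is not transcribed.
So OrvB is not produced.
Required activator OrvB is absent, so *nerG* is not transcribed.
So NerG is not produced.
Malonate is present, so LutZ is inactive.
With no repressor bound, *velA* is transcribed.
So VelA is produced and active.
Activator VelA is present, so *bexE* is transcribed.
→ *bexE* is ON in A.
Condition B:
Citrulline is absent, so ElnM is active.
c-di-GMP is present, so PurJ is inactive.
No repressor is bound and ElnM is active, so *orvB* is transcribed.
So OrvB is produced and active.
No repressor is bound and OrvB is active, so *nerG* is transcribed.
So NerG is produced and active.
Malonate is present, so LutZ is inactive.
With no repressor bound, *velA* is transcribed.
So VelA is produced and active.
Activator NerG is present, so *bexE* is transcribed.
→ *bexE* is ON in B.

both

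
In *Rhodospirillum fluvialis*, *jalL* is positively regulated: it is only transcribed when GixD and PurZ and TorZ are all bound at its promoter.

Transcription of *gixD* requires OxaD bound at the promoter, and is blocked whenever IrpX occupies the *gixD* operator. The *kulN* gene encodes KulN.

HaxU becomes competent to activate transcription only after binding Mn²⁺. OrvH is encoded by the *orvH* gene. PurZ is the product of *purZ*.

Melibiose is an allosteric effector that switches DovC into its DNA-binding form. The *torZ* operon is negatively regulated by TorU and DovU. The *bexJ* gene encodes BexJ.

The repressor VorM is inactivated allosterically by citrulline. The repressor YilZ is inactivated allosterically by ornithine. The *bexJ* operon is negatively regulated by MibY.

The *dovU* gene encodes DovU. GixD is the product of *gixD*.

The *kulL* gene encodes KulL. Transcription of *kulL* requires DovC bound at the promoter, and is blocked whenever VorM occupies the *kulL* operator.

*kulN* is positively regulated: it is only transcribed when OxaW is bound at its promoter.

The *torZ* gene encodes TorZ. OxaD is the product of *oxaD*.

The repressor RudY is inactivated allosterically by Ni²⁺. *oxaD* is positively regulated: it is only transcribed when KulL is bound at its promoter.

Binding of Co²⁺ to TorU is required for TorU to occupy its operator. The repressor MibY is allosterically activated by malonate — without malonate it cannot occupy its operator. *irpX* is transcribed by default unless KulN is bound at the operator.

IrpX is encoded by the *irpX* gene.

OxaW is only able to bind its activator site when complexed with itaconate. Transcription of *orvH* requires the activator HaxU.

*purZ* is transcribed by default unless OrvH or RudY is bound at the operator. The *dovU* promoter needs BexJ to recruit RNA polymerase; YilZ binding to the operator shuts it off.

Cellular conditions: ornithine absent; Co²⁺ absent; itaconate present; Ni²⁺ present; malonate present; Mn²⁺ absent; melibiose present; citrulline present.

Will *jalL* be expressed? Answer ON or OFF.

ON

Itaconate is present, so OxaW is active.
No repressor is bound and OxaW is active, so *kulN* is transcribed.
So KulN is produced and active.
With repressor KulN bound, *irpX* is not transcribed.
So IrpX is not produced.
Melibiose is present, so DovC is active.
Citrulline is present, so VorM is inactive.
No repressor is bound and DovC is active, so *kulL* is transcribed.
So KulL is produced and active.
No repressor is bound and KulL is active, so *oxaD* is transcribed.
So OxaD is produced and active.
No repressor is bound and OxaD is active, so *gixD* is transcribed.
So GixD is produced and active.
Mn²⁺ is absent, so HaxU is inactive.
Required activator HaxU is absent, so *orvH* is not transcribed.
So OrvH is not produced.
Ni²⁺ is present, so RudY is inactive.
With no repressor bound, *purZ* is transcribed.
So PurZ is produced and active.
Co²⁺ is absent, so TorU is inactive.
Malonate is present, so MibY is active.
With repressor MibY bound, *bexJ* is not transcribed.
So BexJ is not produced.
Ornithine is absent, so YilZ is active.
With repressor YilZ bound, *dovU* is not transcribed.
So DovU is not produced.
With no repressor bound, *torZ* is transcribed.
So TorZ is produced and active.
No repressor is bound and GixD and PurZ and TorZ are active, so *jalL* is transcribed.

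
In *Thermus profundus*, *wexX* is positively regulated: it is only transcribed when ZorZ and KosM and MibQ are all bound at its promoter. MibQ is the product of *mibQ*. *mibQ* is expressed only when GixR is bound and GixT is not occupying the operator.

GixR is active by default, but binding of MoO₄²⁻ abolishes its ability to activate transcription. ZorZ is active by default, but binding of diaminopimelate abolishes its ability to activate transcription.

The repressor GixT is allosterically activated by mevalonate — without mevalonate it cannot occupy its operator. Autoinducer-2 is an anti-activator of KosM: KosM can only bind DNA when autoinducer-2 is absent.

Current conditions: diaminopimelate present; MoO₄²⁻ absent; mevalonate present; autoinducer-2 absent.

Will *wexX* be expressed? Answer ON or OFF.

OFF

Diaminopimelate is present, so ZorZ is inactive.
Autoinducer-2 is absent, so KosM is active.
Mevalonate is present, so GixT is active.
MoO₄²⁻ is absent, so GixR is active.
With repressor GixT bound, *mibQ* is not transcribed.
So MibQ is not produced.
Required activator ZorZ is absent, so *wexX* is not transcribed.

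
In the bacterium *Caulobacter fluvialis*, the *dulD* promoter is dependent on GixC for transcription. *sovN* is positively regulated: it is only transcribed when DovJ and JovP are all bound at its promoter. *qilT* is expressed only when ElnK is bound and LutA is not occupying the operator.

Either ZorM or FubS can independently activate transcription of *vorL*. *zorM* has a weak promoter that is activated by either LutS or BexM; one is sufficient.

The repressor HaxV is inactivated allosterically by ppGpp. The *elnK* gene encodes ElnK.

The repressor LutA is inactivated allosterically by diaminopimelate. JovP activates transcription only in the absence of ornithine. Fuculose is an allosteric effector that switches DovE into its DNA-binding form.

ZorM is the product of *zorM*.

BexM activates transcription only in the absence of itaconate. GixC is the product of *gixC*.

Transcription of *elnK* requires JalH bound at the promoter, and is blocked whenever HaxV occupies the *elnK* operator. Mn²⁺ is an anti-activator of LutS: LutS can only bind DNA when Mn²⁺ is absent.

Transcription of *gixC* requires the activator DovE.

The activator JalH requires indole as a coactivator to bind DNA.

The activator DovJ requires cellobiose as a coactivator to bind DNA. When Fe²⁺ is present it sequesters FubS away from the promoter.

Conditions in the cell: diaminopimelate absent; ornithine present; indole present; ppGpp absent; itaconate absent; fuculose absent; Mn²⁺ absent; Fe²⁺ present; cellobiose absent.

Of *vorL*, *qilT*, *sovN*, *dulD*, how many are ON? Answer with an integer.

Mn²⁺ is absent, so LutS is active.
Itaconate is absent, so BexM is active.
Activator LutS is present, so *zorM* is transcribed.
So ZorM is produced and active.
Fe²⁺ is present, so FubS is inactive.
Activator ZorM is present, so *vorL* is transcribed.
→ *vorL* is ON.
Diaminopimelate is absent, so LutA is active.
Indole is present, so JalH is active.
ppGpp is absent, so HaxV is active.
With repressor HaxV bound, *elnK* is not transcribed.
So ElnK is not produced.
With repressor LutA bound, *qilT* is not transcribed.
→ *qilT* is OFF.
Cellobiose is absent, so DovJ is inactive.
Ornithine is present, so JovP is inactive.
Required activator DovJ is absent, so *sovN* is not transcribed.
→ *sovN* is OFF.
Fuculose is absent, so DovE is inactive.
Required activator DovE is absent, so *gixC* is not transcribed.
So GixC is not produced.
Required activator GixC is absent, so *dulD* is not transcribed.
→ *dulD* is OFF.
1 of the 4 genes is transcribed.

1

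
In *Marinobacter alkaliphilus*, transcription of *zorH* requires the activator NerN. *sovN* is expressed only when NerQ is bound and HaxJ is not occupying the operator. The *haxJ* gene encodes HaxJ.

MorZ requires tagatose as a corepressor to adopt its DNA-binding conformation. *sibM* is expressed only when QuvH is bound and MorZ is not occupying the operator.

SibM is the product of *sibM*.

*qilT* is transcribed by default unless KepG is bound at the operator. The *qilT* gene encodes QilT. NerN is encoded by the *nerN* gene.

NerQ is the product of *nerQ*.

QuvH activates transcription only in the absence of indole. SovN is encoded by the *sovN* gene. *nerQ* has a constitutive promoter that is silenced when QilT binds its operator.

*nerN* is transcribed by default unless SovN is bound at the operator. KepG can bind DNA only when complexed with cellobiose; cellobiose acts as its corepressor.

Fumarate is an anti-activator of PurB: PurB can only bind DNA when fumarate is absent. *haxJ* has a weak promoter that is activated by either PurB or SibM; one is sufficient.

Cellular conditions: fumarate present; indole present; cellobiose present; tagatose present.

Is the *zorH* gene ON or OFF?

OFF

Cellobiose is present, so KepG is active.
With repressor KepG bound, *qilT* is not transcribed.
So QilT is not produced.
With no repressor bound, *nerQ* is transcribed.
So NerQ is produced and active.
Fumarate is present, so PurB is inactive.
Tagatose is present, so MorZ is active.
Indole is present, so QuvH is inactive.
With repressor MorZ bound, *sibM* is not transcribed.
So SibM is not produced.
No activator is available at the *haxJ* promoter, so *haxJ* is not transcribed.
So HaxJ is not produced.
No repressor is bound and NerQ is active, so *sovN* is transcribed.
So SovN is produced and active.
With repressor SovN bound, *nerN* is not transcribed.
So NerN is not produced.
Required activator NerN is absent, so *zorH* is not transcribed.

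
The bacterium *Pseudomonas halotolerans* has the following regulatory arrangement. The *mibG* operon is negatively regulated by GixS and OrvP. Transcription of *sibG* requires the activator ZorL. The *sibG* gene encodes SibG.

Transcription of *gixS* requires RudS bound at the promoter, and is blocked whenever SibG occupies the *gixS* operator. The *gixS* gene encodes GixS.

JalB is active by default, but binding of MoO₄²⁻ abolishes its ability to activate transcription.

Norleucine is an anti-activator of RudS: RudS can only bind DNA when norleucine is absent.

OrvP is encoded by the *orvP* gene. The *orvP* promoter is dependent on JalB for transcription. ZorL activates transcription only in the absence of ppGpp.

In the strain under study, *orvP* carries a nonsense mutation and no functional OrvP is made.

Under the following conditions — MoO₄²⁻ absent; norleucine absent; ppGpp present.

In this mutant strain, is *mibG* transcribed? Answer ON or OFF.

OFF

ppGpp is present, so ZorL is inactive.
Required activator ZorL is absent, so *sibG* is not transcribed.
So SibG is not produced.
Norleucine is absent, so RudS is active.
No repressor is bound and RudS is active, so *gixS* is transcribed.
So GixS is produced and active.
OrvP is non-functional in this strain, so it has no effect.
With repressor GixS bound, *mibG* is not transcribed.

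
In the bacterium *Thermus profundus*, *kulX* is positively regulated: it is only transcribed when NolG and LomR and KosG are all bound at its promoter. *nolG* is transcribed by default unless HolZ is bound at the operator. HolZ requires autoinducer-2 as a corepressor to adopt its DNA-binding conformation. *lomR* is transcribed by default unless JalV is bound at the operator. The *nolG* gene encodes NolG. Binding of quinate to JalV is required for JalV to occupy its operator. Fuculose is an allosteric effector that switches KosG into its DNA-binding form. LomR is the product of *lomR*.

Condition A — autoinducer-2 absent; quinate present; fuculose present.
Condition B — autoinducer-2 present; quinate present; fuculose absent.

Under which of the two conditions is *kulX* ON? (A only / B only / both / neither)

Condition A:
Autoinducer-2 is absent, so HolZ is inactive.
With no repressor bound, *nolG* is transcribed.
So NolG is produced and active.
Quinate is present, so JalV is active.
With repressor JalV bound, *lomR* is not transcribed.
So LomR is not produced.
Fuculose is present, so KosG is active.
Required activator LomR is absent, so *kulX* is not transcribed.
→ *kulX* is OFF in A.
Condition B:
Autoinducer-2 is present, so HolZ is active.
With repressor HolZ bound, *nolG* is not transcribed.
So NolG is not produced.
Quinate is present, so JalV is active.
With repressor JalV bound, *lomR* is not transcribed.
So LomR is not produced.
Fuculose is absent, so KosG is inactive.
Required activator NolG is absent, so *kulX* is not transcribed.
→ *kulX* is OFF in B.

neither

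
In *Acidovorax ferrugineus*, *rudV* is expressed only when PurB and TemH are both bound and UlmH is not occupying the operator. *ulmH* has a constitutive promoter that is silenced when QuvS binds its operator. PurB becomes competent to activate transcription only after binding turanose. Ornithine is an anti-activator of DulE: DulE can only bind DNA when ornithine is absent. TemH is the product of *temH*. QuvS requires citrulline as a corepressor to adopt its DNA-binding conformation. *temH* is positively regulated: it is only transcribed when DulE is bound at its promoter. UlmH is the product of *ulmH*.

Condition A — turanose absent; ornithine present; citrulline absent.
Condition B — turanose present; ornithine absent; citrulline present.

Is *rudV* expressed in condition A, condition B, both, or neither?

B only

Condition A:
Turanose is absent, so PurB is inactive.
Ornithine is present, so DulE is inactive.
Required activator DulE is absent, so *temH* is not transcribed.
So TemH is not produced.
Citrulline is absent, so QuvS is inactive.
With no repressor bound, *ulmH* is transcribed.
So UlmH is produced and active.
With repressor UlmH bound, *rudV* is not transcribed.
→ *rudV* is OFF in A.
Condition B:
Turanose is present, so PurB is active.
Ornithine is absent, so DulE is active.
No repressor is bound and DulE is active, so *temH* is transcribed.
So TemH is produced and active.
Citrulline is present, so QuvS is active.
With repressor QuvS bound, *ulmH* is not transcribed.
So UlmH is not produced.
No repressor is bound and PurB and TemH are active, so *rudV* is transcribed.
→ *rudV* is ON in B.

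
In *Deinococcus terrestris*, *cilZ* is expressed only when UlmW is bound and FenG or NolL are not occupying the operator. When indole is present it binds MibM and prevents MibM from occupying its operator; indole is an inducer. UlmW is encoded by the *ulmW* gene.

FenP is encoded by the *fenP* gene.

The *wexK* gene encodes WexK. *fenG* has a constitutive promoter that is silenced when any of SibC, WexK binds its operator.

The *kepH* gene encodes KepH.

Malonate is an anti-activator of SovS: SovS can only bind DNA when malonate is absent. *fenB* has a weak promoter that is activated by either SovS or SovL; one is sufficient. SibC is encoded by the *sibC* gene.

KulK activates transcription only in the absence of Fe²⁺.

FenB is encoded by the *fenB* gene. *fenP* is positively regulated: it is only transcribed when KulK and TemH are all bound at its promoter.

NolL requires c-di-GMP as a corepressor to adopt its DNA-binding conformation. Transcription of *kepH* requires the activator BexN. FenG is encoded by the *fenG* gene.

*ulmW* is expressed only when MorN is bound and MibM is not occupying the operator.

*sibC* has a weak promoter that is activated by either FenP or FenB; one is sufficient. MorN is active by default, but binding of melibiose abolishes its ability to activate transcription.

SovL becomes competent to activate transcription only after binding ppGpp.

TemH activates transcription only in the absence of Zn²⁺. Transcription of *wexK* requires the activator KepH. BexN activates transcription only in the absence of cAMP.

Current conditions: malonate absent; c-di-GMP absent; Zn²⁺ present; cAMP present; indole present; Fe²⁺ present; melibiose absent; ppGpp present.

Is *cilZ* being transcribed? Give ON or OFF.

ON

Indole is present, so MibM is inactive.
Melibiose is absent, so MorN is active.
No repressor is bound and MorN is active, so *ulmW* is transcribed.
So UlmW is produced and active.
Fe²⁺ is present, so KulK is inactive.
Zn²⁺ is present, so TemH is inactive.
Required activator KulK is absent, so *fenP* is not transcribed.
So FenP is not produced.
Malonate is absent, so SovS is active.
ppGpp is present, so SovL is active.
Activator SovS is present, so *fenB* is transcribed.
So FenB is produced and active.
Activator FenB is present, so *sibC* is transcribed.
So SibC is produced and active.
cAMP is present, so BexN is inactive.
Required activator BexN is absent, so *kepH* is not transcribed.
So KepH is not produced.
Required activator KepH is absent, so *wexK* is not transcribed.
So WexK is not produced.
With repressor SibC bound, *fenG* is not transcribed.
So FenG is not produced.
c-di-GMP is absent, so NolL is inactive.
No repressor is bound and UlmW is active, so *cilZ* is transcribed.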